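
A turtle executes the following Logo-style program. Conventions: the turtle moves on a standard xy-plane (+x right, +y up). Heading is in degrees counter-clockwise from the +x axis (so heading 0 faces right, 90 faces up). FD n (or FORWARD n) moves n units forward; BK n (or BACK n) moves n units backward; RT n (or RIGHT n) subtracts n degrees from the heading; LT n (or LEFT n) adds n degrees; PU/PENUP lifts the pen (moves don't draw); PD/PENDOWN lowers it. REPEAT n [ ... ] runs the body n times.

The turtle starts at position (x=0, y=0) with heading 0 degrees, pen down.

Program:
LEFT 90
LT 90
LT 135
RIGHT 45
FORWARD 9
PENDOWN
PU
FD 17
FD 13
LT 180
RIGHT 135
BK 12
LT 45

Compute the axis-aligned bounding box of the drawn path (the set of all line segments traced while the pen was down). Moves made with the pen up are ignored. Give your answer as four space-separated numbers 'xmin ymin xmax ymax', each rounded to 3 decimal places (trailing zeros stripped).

Executing turtle program step by step:
Start: pos=(0,0), heading=0, pen down
LT 90: heading 0 -> 90
LT 90: heading 90 -> 180
LT 135: heading 180 -> 315
RT 45: heading 315 -> 270
FD 9: (0,0) -> (0,-9) [heading=270, draw]
PD: pen down
PU: pen up
FD 17: (0,-9) -> (0,-26) [heading=270, move]
FD 13: (0,-26) -> (0,-39) [heading=270, move]
LT 180: heading 270 -> 90
RT 135: heading 90 -> 315
BK 12: (0,-39) -> (-8.485,-30.515) [heading=315, move]
LT 45: heading 315 -> 0
Final: pos=(-8.485,-30.515), heading=0, 1 segment(s) drawn

Segment endpoints: x in {0, 0}, y in {-9, 0}
xmin=0, ymin=-9, xmax=0, ymax=0

Answer: 0 -9 0 0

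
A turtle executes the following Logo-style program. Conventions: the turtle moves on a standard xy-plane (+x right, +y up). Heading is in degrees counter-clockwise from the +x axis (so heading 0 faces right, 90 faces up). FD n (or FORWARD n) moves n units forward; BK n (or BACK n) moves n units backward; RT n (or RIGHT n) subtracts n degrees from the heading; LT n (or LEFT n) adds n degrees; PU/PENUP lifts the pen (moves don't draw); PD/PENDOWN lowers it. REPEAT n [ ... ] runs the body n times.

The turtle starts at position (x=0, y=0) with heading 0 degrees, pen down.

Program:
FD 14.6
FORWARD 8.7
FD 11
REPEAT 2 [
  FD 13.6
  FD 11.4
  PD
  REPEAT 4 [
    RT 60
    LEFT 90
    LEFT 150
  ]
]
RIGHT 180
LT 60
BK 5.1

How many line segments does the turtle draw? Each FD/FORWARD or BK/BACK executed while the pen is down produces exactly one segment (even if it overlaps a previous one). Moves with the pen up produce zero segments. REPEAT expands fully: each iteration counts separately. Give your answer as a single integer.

Executing turtle program step by step:
Start: pos=(0,0), heading=0, pen down
FD 14.6: (0,0) -> (14.6,0) [heading=0, draw]
FD 8.7: (14.6,0) -> (23.3,0) [heading=0, draw]
FD 11: (23.3,0) -> (34.3,0) [heading=0, draw]
REPEAT 2 [
  -- iteration 1/2 --
  FD 13.6: (34.3,0) -> (47.9,0) [heading=0, draw]
  FD 11.4: (47.9,0) -> (59.3,0) [heading=0, draw]
  PD: pen down
  REPEAT 4 [
    -- iteration 1/4 --
    RT 60: heading 0 -> 300
    LT 90: heading 300 -> 30
    LT 150: heading 30 -> 180
    -- iteration 2/4 --
    RT 60: heading 180 -> 120
    LT 90: heading 120 -> 210
    LT 150: heading 210 -> 0
    -- iteration 3/4 --
    RT 60: heading 0 -> 300
    LT 90: heading 300 -> 30
    LT 150: heading 30 -> 180
    -- iteration 4/4 --
    RT 60: heading 180 -> 120
    LT 90: heading 120 -> 210
    LT 150: heading 210 -> 0
  ]
  -- iteration 2/2 --
  FD 13.6: (59.3,0) -> (72.9,0) [heading=0, draw]
  FD 11.4: (72.9,0) -> (84.3,0) [heading=0, draw]
  PD: pen down
  REPEAT 4 [
    -- iteration 1/4 --
    RT 60: heading 0 -> 300
    LT 90: heading 300 -> 30
    LT 150: heading 30 -> 180
    -- iteration 2/4 --
    RT 60: heading 180 -> 120
    LT 90: heading 120 -> 210
    LT 150: heading 210 -> 0
    -- iteration 3/4 --
    RT 60: heading 0 -> 300
    LT 90: heading 300 -> 30
    LT 150: heading 30 -> 180
    -- iteration 4/4 --
    RT 60: heading 180 -> 120
    LT 90: heading 120 -> 210
    LT 150: heading 210 -> 0
  ]
]
RT 180: heading 0 -> 180
LT 60: heading 180 -> 240
BK 5.1: (84.3,0) -> (86.85,4.417) [heading=240, draw]
Final: pos=(86.85,4.417), heading=240, 8 segment(s) drawn
Segments drawn: 8

Answer: 8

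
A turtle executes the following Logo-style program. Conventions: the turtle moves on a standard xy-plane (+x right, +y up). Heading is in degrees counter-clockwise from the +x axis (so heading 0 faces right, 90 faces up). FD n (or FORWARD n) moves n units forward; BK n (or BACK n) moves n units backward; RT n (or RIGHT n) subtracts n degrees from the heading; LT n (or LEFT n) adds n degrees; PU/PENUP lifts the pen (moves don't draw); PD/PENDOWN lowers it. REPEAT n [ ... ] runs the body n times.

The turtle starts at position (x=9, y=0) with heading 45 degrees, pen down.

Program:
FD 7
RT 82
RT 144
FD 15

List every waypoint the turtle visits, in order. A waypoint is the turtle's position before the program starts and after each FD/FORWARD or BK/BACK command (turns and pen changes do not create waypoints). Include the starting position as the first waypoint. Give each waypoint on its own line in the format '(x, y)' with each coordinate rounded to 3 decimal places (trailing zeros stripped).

Executing turtle program step by step:
Start: pos=(9,0), heading=45, pen down
FD 7: (9,0) -> (13.95,4.95) [heading=45, draw]
RT 82: heading 45 -> 323
RT 144: heading 323 -> 179
FD 15: (13.95,4.95) -> (-1.048,5.212) [heading=179, draw]
Final: pos=(-1.048,5.212), heading=179, 2 segment(s) drawn
Waypoints (3 total):
(9, 0)
(13.95, 4.95)
(-1.048, 5.212)

Answer: (9, 0)
(13.95, 4.95)
(-1.048, 5.212)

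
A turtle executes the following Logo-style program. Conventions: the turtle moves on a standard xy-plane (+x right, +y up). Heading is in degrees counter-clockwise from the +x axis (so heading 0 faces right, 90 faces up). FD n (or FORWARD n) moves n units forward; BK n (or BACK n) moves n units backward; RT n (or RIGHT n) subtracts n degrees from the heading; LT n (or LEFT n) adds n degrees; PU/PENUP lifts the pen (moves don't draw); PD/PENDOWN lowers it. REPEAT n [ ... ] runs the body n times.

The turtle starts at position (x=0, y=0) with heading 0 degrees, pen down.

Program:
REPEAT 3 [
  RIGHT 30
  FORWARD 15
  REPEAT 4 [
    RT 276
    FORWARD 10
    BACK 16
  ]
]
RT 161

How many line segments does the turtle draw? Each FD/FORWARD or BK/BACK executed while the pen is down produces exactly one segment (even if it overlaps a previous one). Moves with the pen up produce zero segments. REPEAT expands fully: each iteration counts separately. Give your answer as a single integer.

Answer: 27

Derivation:
Executing turtle program step by step:
Start: pos=(0,0), heading=0, pen down
REPEAT 3 [
  -- iteration 1/3 --
  RT 30: heading 0 -> 330
  FD 15: (0,0) -> (12.99,-7.5) [heading=330, draw]
  REPEAT 4 [
    -- iteration 1/4 --
    RT 276: heading 330 -> 54
    FD 10: (12.99,-7.5) -> (18.868,0.59) [heading=54, draw]
    BK 16: (18.868,0.59) -> (9.464,-12.354) [heading=54, draw]
    -- iteration 2/4 --
    RT 276: heading 54 -> 138
    FD 10: (9.464,-12.354) -> (2.032,-5.663) [heading=138, draw]
    BK 16: (2.032,-5.663) -> (13.923,-16.369) [heading=138, draw]
    -- iteration 3/4 --
    RT 276: heading 138 -> 222
    FD 10: (13.923,-16.369) -> (6.491,-23.06) [heading=222, draw]
    BK 16: (6.491,-23.06) -> (18.381,-12.354) [heading=222, draw]
    -- iteration 4/4 --
    RT 276: heading 222 -> 306
    FD 10: (18.381,-12.354) -> (24.259,-20.444) [heading=306, draw]
    BK 16: (24.259,-20.444) -> (14.855,-7.5) [heading=306, draw]
  ]
  -- iteration 2/3 --
  RT 30: heading 306 -> 276
  FD 15: (14.855,-7.5) -> (16.423,-22.418) [heading=276, draw]
  REPEAT 4 [
    -- iteration 1/4 --
    RT 276: heading 276 -> 0
    FD 10: (16.423,-22.418) -> (26.423,-22.418) [heading=0, draw]
    BK 16: (26.423,-22.418) -> (10.423,-22.418) [heading=0, draw]
    -- iteration 2/4 --
    RT 276: heading 0 -> 84
    FD 10: (10.423,-22.418) -> (11.468,-12.473) [heading=84, draw]
    BK 16: (11.468,-12.473) -> (9.795,-28.385) [heading=84, draw]
    -- iteration 3/4 --
    RT 276: heading 84 -> 168
    FD 10: (9.795,-28.385) -> (0.014,-26.306) [heading=168, draw]
    BK 16: (0.014,-26.306) -> (15.664,-29.632) [heading=168, draw]
    -- iteration 4/4 --
    RT 276: heading 168 -> 252
    FD 10: (15.664,-29.632) -> (12.574,-39.143) [heading=252, draw]
    BK 16: (12.574,-39.143) -> (17.518,-23.926) [heading=252, draw]
  ]
  -- iteration 3/3 --
  RT 30: heading 252 -> 222
  FD 15: (17.518,-23.926) -> (6.371,-33.963) [heading=222, draw]
  REPEAT 4 [
    -- iteration 1/4 --
    RT 276: heading 222 -> 306
    FD 10: (6.371,-33.963) -> (12.249,-42.053) [heading=306, draw]
    BK 16: (12.249,-42.053) -> (2.845,-29.109) [heading=306, draw]
    -- iteration 2/4 --
    RT 276: heading 306 -> 30
    FD 10: (2.845,-29.109) -> (11.505,-24.109) [heading=30, draw]
    BK 16: (11.505,-24.109) -> (-2.352,-32.109) [heading=30, draw]
    -- iteration 3/4 --
    RT 276: heading 30 -> 114
    FD 10: (-2.352,-32.109) -> (-6.419,-22.973) [heading=114, draw]
    BK 16: (-6.419,-22.973) -> (0.089,-37.59) [heading=114, draw]
    -- iteration 4/4 --
    RT 276: heading 114 -> 198
    FD 10: (0.089,-37.59) -> (-9.422,-40.68) [heading=198, draw]
    BK 16: (-9.422,-40.68) -> (5.795,-35.736) [heading=198, draw]
  ]
]
RT 161: heading 198 -> 37
Final: pos=(5.795,-35.736), heading=37, 27 segment(s) drawn
Segments drawn: 27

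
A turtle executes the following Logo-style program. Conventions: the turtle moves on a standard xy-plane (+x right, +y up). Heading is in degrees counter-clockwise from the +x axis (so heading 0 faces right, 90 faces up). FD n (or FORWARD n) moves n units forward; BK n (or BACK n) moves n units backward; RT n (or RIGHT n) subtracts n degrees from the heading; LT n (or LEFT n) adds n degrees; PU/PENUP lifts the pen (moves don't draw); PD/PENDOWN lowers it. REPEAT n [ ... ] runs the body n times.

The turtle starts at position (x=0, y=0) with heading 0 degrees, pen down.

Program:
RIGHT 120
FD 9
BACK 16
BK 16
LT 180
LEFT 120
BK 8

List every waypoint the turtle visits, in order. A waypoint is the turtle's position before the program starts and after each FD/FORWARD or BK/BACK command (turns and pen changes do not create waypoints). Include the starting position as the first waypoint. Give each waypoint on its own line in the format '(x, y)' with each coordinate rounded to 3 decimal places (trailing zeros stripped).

Answer: (0, 0)
(-4.5, -7.794)
(3.5, 6.062)
(11.5, 19.919)
(19.5, 19.919)

Derivation:
Executing turtle program step by step:
Start: pos=(0,0), heading=0, pen down
RT 120: heading 0 -> 240
FD 9: (0,0) -> (-4.5,-7.794) [heading=240, draw]
BK 16: (-4.5,-7.794) -> (3.5,6.062) [heading=240, draw]
BK 16: (3.5,6.062) -> (11.5,19.919) [heading=240, draw]
LT 180: heading 240 -> 60
LT 120: heading 60 -> 180
BK 8: (11.5,19.919) -> (19.5,19.919) [heading=180, draw]
Final: pos=(19.5,19.919), heading=180, 4 segment(s) drawn
Waypoints (5 total):
(0, 0)
(-4.5, -7.794)
(3.5, 6.062)
(11.5, 19.919)
(19.5, 19.919)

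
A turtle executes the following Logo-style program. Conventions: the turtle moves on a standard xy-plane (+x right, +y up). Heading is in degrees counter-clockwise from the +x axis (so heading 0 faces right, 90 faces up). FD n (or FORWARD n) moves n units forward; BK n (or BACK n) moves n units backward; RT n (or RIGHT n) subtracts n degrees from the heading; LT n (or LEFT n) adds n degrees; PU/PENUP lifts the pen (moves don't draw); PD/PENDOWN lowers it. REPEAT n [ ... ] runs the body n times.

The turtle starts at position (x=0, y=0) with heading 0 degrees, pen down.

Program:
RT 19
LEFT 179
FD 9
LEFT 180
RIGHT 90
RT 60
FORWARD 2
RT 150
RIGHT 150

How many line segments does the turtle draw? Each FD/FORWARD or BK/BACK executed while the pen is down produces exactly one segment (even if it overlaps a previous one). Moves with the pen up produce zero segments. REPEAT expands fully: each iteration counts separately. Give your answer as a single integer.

Executing turtle program step by step:
Start: pos=(0,0), heading=0, pen down
RT 19: heading 0 -> 341
LT 179: heading 341 -> 160
FD 9: (0,0) -> (-8.457,3.078) [heading=160, draw]
LT 180: heading 160 -> 340
RT 90: heading 340 -> 250
RT 60: heading 250 -> 190
FD 2: (-8.457,3.078) -> (-10.427,2.731) [heading=190, draw]
RT 150: heading 190 -> 40
RT 150: heading 40 -> 250
Final: pos=(-10.427,2.731), heading=250, 2 segment(s) drawn
Segments drawn: 2

Answer: 2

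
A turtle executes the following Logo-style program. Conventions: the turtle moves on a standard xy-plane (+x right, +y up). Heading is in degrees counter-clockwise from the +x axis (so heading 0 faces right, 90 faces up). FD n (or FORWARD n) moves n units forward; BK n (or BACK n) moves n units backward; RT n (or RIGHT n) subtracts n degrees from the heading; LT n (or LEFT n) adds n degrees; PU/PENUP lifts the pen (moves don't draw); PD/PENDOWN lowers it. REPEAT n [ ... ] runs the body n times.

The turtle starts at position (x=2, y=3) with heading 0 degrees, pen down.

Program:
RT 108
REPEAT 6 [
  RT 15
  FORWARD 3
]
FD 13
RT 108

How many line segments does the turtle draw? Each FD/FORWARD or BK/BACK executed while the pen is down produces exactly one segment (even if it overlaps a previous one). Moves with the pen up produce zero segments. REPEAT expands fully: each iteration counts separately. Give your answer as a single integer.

Executing turtle program step by step:
Start: pos=(2,3), heading=0, pen down
RT 108: heading 0 -> 252
REPEAT 6 [
  -- iteration 1/6 --
  RT 15: heading 252 -> 237
  FD 3: (2,3) -> (0.366,0.484) [heading=237, draw]
  -- iteration 2/6 --
  RT 15: heading 237 -> 222
  FD 3: (0.366,0.484) -> (-1.863,-1.523) [heading=222, draw]
  -- iteration 3/6 --
  RT 15: heading 222 -> 207
  FD 3: (-1.863,-1.523) -> (-4.536,-2.885) [heading=207, draw]
  -- iteration 4/6 --
  RT 15: heading 207 -> 192
  FD 3: (-4.536,-2.885) -> (-7.471,-3.509) [heading=192, draw]
  -- iteration 5/6 --
  RT 15: heading 192 -> 177
  FD 3: (-7.471,-3.509) -> (-10.467,-3.352) [heading=177, draw]
  -- iteration 6/6 --
  RT 15: heading 177 -> 162
  FD 3: (-10.467,-3.352) -> (-13.32,-2.425) [heading=162, draw]
]
FD 13: (-13.32,-2.425) -> (-25.684,1.592) [heading=162, draw]
RT 108: heading 162 -> 54
Final: pos=(-25.684,1.592), heading=54, 7 segment(s) drawn
Segments drawn: 7

Answer: 7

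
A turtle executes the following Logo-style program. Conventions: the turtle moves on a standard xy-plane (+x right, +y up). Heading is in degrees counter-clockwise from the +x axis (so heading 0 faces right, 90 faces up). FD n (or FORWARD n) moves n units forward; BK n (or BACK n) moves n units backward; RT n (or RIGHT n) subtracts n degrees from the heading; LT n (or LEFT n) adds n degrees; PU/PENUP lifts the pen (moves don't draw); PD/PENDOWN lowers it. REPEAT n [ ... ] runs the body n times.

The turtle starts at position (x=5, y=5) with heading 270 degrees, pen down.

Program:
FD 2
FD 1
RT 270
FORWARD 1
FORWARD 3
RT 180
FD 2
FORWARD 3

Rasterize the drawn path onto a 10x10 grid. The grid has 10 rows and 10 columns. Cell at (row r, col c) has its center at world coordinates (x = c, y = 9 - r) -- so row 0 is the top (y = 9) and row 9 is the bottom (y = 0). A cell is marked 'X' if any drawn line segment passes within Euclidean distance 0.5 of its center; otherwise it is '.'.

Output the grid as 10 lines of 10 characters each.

Segment 0: (5,5) -> (5,3)
Segment 1: (5,3) -> (5,2)
Segment 2: (5,2) -> (6,2)
Segment 3: (6,2) -> (9,2)
Segment 4: (9,2) -> (7,2)
Segment 5: (7,2) -> (4,2)

Answer: ..........
..........
..........
..........
.....X....
.....X....
.....X....
....XXXXXX
..........
..........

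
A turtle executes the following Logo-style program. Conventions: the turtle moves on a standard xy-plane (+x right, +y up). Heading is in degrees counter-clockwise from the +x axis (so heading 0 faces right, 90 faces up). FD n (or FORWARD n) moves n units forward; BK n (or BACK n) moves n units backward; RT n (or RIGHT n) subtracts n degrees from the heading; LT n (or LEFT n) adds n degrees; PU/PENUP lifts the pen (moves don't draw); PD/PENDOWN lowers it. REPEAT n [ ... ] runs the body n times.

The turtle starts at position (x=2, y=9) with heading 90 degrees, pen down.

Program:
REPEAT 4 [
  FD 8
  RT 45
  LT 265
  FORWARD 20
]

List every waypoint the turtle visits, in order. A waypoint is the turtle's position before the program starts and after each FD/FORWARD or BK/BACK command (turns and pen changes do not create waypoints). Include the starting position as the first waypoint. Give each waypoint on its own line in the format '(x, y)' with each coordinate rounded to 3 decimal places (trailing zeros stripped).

Answer: (2, 9)
(2, 17)
(14.856, 1.679)
(19.998, -4.449)
(0.302, -0.976)
(-7.577, 0.413)
(9.744, 10.413)
(16.672, 14.413)
(9.832, -4.381)

Derivation:
Executing turtle program step by step:
Start: pos=(2,9), heading=90, pen down
REPEAT 4 [
  -- iteration 1/4 --
  FD 8: (2,9) -> (2,17) [heading=90, draw]
  RT 45: heading 90 -> 45
  LT 265: heading 45 -> 310
  FD 20: (2,17) -> (14.856,1.679) [heading=310, draw]
  -- iteration 2/4 --
  FD 8: (14.856,1.679) -> (19.998,-4.449) [heading=310, draw]
  RT 45: heading 310 -> 265
  LT 265: heading 265 -> 170
  FD 20: (19.998,-4.449) -> (0.302,-0.976) [heading=170, draw]
  -- iteration 3/4 --
  FD 8: (0.302,-0.976) -> (-7.577,0.413) [heading=170, draw]
  RT 45: heading 170 -> 125
  LT 265: heading 125 -> 30
  FD 20: (-7.577,0.413) -> (9.744,10.413) [heading=30, draw]
  -- iteration 4/4 --
  FD 8: (9.744,10.413) -> (16.672,14.413) [heading=30, draw]
  RT 45: heading 30 -> 345
  LT 265: heading 345 -> 250
  FD 20: (16.672,14.413) -> (9.832,-4.381) [heading=250, draw]
]
Final: pos=(9.832,-4.381), heading=250, 8 segment(s) drawn
Waypoints (9 total):
(2, 9)
(2, 17)
(14.856, 1.679)
(19.998, -4.449)
(0.302, -0.976)
(-7.577, 0.413)
(9.744, 10.413)
(16.672, 14.413)
(9.832, -4.381)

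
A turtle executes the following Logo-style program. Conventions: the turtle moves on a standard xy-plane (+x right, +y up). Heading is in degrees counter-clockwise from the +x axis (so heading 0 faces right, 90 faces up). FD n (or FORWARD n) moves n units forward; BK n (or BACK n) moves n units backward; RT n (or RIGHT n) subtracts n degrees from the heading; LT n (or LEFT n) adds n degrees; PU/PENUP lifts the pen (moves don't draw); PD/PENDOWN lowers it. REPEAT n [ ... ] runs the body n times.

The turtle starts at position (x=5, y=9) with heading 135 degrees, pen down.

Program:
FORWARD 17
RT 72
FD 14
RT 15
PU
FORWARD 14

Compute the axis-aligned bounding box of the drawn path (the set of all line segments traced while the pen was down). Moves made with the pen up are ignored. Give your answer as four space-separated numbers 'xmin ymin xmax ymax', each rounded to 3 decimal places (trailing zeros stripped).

Executing turtle program step by step:
Start: pos=(5,9), heading=135, pen down
FD 17: (5,9) -> (-7.021,21.021) [heading=135, draw]
RT 72: heading 135 -> 63
FD 14: (-7.021,21.021) -> (-0.665,33.495) [heading=63, draw]
RT 15: heading 63 -> 48
PU: pen up
FD 14: (-0.665,33.495) -> (8.703,43.899) [heading=48, move]
Final: pos=(8.703,43.899), heading=48, 2 segment(s) drawn

Segment endpoints: x in {-7.021, -0.665, 5}, y in {9, 21.021, 33.495}
xmin=-7.021, ymin=9, xmax=5, ymax=33.495

Answer: -7.021 9 5 33.495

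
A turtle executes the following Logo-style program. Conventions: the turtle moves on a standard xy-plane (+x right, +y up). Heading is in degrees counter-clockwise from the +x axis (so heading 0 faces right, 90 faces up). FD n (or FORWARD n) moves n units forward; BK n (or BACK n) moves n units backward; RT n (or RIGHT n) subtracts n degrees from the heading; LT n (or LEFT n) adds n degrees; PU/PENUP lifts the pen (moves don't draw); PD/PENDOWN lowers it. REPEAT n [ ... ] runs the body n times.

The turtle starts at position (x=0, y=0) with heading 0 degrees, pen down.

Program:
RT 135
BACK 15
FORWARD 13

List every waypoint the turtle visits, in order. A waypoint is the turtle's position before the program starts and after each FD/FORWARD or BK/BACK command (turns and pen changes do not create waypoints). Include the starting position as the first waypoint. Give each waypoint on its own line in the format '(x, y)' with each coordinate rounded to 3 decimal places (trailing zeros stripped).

Answer: (0, 0)
(10.607, 10.607)
(1.414, 1.414)

Derivation:
Executing turtle program step by step:
Start: pos=(0,0), heading=0, pen down
RT 135: heading 0 -> 225
BK 15: (0,0) -> (10.607,10.607) [heading=225, draw]
FD 13: (10.607,10.607) -> (1.414,1.414) [heading=225, draw]
Final: pos=(1.414,1.414), heading=225, 2 segment(s) drawn
Waypoints (3 total):
(0, 0)
(10.607, 10.607)
(1.414, 1.414)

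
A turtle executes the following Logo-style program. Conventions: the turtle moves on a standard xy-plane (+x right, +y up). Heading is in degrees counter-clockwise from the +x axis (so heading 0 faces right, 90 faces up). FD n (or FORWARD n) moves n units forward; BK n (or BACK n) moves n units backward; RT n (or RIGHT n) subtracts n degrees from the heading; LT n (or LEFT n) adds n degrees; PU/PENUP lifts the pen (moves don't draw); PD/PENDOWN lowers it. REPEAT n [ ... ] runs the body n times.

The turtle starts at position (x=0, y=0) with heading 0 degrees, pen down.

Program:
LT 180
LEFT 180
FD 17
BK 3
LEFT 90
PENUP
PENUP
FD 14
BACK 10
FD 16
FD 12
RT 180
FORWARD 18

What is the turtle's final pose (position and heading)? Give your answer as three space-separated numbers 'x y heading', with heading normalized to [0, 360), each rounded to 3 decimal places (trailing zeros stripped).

Executing turtle program step by step:
Start: pos=(0,0), heading=0, pen down
LT 180: heading 0 -> 180
LT 180: heading 180 -> 0
FD 17: (0,0) -> (17,0) [heading=0, draw]
BK 3: (17,0) -> (14,0) [heading=0, draw]
LT 90: heading 0 -> 90
PU: pen up
PU: pen up
FD 14: (14,0) -> (14,14) [heading=90, move]
BK 10: (14,14) -> (14,4) [heading=90, move]
FD 16: (14,4) -> (14,20) [heading=90, move]
FD 12: (14,20) -> (14,32) [heading=90, move]
RT 180: heading 90 -> 270
FD 18: (14,32) -> (14,14) [heading=270, move]
Final: pos=(14,14), heading=270, 2 segment(s) drawn

Answer: 14 14 270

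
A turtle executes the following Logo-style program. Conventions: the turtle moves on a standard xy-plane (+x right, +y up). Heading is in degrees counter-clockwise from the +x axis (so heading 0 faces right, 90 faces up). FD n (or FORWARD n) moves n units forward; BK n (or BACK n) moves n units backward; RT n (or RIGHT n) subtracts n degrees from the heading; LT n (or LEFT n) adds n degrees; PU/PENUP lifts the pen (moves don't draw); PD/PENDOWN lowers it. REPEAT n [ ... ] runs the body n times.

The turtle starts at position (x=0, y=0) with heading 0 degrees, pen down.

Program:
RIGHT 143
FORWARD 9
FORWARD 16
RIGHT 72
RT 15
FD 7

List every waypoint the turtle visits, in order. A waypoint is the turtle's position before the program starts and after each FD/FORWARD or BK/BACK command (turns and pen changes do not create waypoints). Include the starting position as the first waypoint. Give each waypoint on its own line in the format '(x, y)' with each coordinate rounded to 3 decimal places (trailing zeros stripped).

Answer: (0, 0)
(-7.188, -5.416)
(-19.966, -15.045)
(-24.465, -9.683)

Derivation:
Executing turtle program step by step:
Start: pos=(0,0), heading=0, pen down
RT 143: heading 0 -> 217
FD 9: (0,0) -> (-7.188,-5.416) [heading=217, draw]
FD 16: (-7.188,-5.416) -> (-19.966,-15.045) [heading=217, draw]
RT 72: heading 217 -> 145
RT 15: heading 145 -> 130
FD 7: (-19.966,-15.045) -> (-24.465,-9.683) [heading=130, draw]
Final: pos=(-24.465,-9.683), heading=130, 3 segment(s) drawn
Waypoints (4 total):
(0, 0)
(-7.188, -5.416)
(-19.966, -15.045)
(-24.465, -9.683)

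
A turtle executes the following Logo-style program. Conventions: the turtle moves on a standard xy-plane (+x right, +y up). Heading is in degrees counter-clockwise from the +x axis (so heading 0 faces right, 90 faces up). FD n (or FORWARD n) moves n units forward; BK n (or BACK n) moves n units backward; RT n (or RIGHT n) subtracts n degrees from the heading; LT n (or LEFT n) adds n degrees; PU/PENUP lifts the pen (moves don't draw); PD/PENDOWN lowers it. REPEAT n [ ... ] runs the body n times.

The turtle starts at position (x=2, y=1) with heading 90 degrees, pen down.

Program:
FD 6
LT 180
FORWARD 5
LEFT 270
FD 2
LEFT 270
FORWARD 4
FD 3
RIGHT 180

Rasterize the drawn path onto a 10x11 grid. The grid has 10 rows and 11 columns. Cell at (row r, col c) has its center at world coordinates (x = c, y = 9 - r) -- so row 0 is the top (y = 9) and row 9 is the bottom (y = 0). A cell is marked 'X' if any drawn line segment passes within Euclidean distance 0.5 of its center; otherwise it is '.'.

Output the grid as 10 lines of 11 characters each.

Segment 0: (2,1) -> (2,7)
Segment 1: (2,7) -> (2,2)
Segment 2: (2,2) -> (-0,2)
Segment 3: (-0,2) -> (0,6)
Segment 4: (0,6) -> (0,9)

Answer: X..........
X..........
X.X........
X.X........
X.X........
X.X........
X.X........
XXX........
..X........
...........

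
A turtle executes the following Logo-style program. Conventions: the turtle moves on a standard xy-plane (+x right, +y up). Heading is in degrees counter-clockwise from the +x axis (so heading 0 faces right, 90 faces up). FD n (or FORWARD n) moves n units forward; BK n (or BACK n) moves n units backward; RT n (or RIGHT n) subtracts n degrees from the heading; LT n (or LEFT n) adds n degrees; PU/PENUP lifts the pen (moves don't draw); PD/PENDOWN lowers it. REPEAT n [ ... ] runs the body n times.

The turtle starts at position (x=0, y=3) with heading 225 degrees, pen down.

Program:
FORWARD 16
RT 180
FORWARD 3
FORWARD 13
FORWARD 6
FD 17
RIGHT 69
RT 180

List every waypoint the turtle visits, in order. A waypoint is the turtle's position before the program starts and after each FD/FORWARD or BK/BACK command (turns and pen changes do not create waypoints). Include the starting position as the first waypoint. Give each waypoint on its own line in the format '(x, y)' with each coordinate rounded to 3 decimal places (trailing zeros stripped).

Answer: (0, 3)
(-11.314, -8.314)
(-9.192, -6.192)
(0, 3)
(4.243, 7.243)
(16.263, 19.263)

Derivation:
Executing turtle program step by step:
Start: pos=(0,3), heading=225, pen down
FD 16: (0,3) -> (-11.314,-8.314) [heading=225, draw]
RT 180: heading 225 -> 45
FD 3: (-11.314,-8.314) -> (-9.192,-6.192) [heading=45, draw]
FD 13: (-9.192,-6.192) -> (0,3) [heading=45, draw]
FD 6: (0,3) -> (4.243,7.243) [heading=45, draw]
FD 17: (4.243,7.243) -> (16.263,19.263) [heading=45, draw]
RT 69: heading 45 -> 336
RT 180: heading 336 -> 156
Final: pos=(16.263,19.263), heading=156, 5 segment(s) drawn
Waypoints (6 total):
(0, 3)
(-11.314, -8.314)
(-9.192, -6.192)
(0, 3)
(4.243, 7.243)
(16.263, 19.263)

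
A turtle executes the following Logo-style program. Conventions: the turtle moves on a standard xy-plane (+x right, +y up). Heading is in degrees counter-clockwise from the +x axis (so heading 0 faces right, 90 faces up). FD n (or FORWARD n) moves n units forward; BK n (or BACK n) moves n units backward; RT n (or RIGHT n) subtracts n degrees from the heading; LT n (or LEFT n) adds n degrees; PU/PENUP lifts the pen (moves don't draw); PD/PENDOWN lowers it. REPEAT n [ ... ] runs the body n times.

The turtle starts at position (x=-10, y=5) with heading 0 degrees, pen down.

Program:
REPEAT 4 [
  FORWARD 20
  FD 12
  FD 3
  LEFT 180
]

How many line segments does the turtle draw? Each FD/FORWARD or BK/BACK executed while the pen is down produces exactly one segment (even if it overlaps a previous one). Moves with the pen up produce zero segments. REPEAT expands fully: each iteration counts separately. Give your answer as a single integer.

Answer: 12

Derivation:
Executing turtle program step by step:
Start: pos=(-10,5), heading=0, pen down
REPEAT 4 [
  -- iteration 1/4 --
  FD 20: (-10,5) -> (10,5) [heading=0, draw]
  FD 12: (10,5) -> (22,5) [heading=0, draw]
  FD 3: (22,5) -> (25,5) [heading=0, draw]
  LT 180: heading 0 -> 180
  -- iteration 2/4 --
  FD 20: (25,5) -> (5,5) [heading=180, draw]
  FD 12: (5,5) -> (-7,5) [heading=180, draw]
  FD 3: (-7,5) -> (-10,5) [heading=180, draw]
  LT 180: heading 180 -> 0
  -- iteration 3/4 --
  FD 20: (-10,5) -> (10,5) [heading=0, draw]
  FD 12: (10,5) -> (22,5) [heading=0, draw]
  FD 3: (22,5) -> (25,5) [heading=0, draw]
  LT 180: heading 0 -> 180
  -- iteration 4/4 --
  FD 20: (25,5) -> (5,5) [heading=180, draw]
  FD 12: (5,5) -> (-7,5) [heading=180, draw]
  FD 3: (-7,5) -> (-10,5) [heading=180, draw]
  LT 180: heading 180 -> 0
]
Final: pos=(-10,5), heading=0, 12 segment(s) drawn
Segments drawn: 12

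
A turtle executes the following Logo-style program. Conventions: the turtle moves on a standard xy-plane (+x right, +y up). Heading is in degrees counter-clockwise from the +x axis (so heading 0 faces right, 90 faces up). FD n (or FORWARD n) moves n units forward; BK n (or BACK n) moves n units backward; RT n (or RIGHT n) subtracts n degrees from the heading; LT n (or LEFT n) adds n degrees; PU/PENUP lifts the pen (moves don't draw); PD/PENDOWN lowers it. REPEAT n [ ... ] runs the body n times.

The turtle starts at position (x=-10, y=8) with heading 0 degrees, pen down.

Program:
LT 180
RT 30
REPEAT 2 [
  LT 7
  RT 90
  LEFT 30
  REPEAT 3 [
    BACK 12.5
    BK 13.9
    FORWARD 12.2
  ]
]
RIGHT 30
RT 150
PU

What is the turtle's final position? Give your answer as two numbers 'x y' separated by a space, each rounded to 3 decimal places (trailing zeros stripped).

Executing turtle program step by step:
Start: pos=(-10,8), heading=0, pen down
LT 180: heading 0 -> 180
RT 30: heading 180 -> 150
REPEAT 2 [
  -- iteration 1/2 --
  LT 7: heading 150 -> 157
  RT 90: heading 157 -> 67
  LT 30: heading 67 -> 97
  REPEAT 3 [
    -- iteration 1/3 --
    BK 12.5: (-10,8) -> (-8.477,-4.407) [heading=97, draw]
    BK 13.9: (-8.477,-4.407) -> (-6.783,-18.203) [heading=97, draw]
    FD 12.2: (-6.783,-18.203) -> (-8.269,-6.094) [heading=97, draw]
    -- iteration 2/3 --
    BK 12.5: (-8.269,-6.094) -> (-6.746,-18.501) [heading=97, draw]
    BK 13.9: (-6.746,-18.501) -> (-5.052,-32.297) [heading=97, draw]
    FD 12.2: (-5.052,-32.297) -> (-6.539,-20.188) [heading=97, draw]
    -- iteration 3/3 --
    BK 12.5: (-6.539,-20.188) -> (-5.016,-32.595) [heading=97, draw]
    BK 13.9: (-5.016,-32.595) -> (-3.322,-46.392) [heading=97, draw]
    FD 12.2: (-3.322,-46.392) -> (-4.808,-34.282) [heading=97, draw]
  ]
  -- iteration 2/2 --
  LT 7: heading 97 -> 104
  RT 90: heading 104 -> 14
  LT 30: heading 14 -> 44
  REPEAT 3 [
    -- iteration 1/3 --
    BK 12.5: (-4.808,-34.282) -> (-13.8,-42.966) [heading=44, draw]
    BK 13.9: (-13.8,-42.966) -> (-23.799,-52.621) [heading=44, draw]
    FD 12.2: (-23.799,-52.621) -> (-15.023,-44.147) [heading=44, draw]
    -- iteration 2/3 --
    BK 12.5: (-15.023,-44.147) -> (-24.015,-52.83) [heading=44, draw]
    BK 13.9: (-24.015,-52.83) -> (-34.014,-62.486) [heading=44, draw]
    FD 12.2: (-34.014,-62.486) -> (-25.238,-54.011) [heading=44, draw]
    -- iteration 3/3 --
    BK 12.5: (-25.238,-54.011) -> (-34.229,-62.694) [heading=44, draw]
    BK 13.9: (-34.229,-62.694) -> (-44.228,-72.35) [heading=44, draw]
    FD 12.2: (-44.228,-72.35) -> (-35.452,-63.875) [heading=44, draw]
  ]
]
RT 30: heading 44 -> 14
RT 150: heading 14 -> 224
PU: pen up
Final: pos=(-35.452,-63.875), heading=224, 18 segment(s) drawn

Answer: -35.452 -63.875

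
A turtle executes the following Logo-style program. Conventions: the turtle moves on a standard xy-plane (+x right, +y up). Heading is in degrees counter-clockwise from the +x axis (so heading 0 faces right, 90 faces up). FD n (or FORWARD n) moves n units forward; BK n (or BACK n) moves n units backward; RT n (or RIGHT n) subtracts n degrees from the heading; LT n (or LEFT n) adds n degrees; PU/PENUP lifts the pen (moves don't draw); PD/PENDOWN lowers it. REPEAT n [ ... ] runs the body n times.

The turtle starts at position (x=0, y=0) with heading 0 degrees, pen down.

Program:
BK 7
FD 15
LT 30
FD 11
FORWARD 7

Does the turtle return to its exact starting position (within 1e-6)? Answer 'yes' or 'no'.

Executing turtle program step by step:
Start: pos=(0,0), heading=0, pen down
BK 7: (0,0) -> (-7,0) [heading=0, draw]
FD 15: (-7,0) -> (8,0) [heading=0, draw]
LT 30: heading 0 -> 30
FD 11: (8,0) -> (17.526,5.5) [heading=30, draw]
FD 7: (17.526,5.5) -> (23.588,9) [heading=30, draw]
Final: pos=(23.588,9), heading=30, 4 segment(s) drawn

Start position: (0, 0)
Final position: (23.588, 9)
Distance = 25.247; >= 1e-6 -> NOT closed

Answer: no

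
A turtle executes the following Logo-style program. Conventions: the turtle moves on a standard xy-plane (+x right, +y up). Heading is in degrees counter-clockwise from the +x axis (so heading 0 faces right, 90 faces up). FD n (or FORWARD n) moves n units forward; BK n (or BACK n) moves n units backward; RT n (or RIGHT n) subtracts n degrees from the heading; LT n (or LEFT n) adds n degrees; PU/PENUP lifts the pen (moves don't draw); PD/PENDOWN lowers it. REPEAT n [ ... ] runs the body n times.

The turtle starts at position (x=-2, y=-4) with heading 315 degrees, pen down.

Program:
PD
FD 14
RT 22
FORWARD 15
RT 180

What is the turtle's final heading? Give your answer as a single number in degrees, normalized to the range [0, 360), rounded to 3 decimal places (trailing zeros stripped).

Answer: 113

Derivation:
Executing turtle program step by step:
Start: pos=(-2,-4), heading=315, pen down
PD: pen down
FD 14: (-2,-4) -> (7.899,-13.899) [heading=315, draw]
RT 22: heading 315 -> 293
FD 15: (7.899,-13.899) -> (13.76,-27.707) [heading=293, draw]
RT 180: heading 293 -> 113
Final: pos=(13.76,-27.707), heading=113, 2 segment(s) drawn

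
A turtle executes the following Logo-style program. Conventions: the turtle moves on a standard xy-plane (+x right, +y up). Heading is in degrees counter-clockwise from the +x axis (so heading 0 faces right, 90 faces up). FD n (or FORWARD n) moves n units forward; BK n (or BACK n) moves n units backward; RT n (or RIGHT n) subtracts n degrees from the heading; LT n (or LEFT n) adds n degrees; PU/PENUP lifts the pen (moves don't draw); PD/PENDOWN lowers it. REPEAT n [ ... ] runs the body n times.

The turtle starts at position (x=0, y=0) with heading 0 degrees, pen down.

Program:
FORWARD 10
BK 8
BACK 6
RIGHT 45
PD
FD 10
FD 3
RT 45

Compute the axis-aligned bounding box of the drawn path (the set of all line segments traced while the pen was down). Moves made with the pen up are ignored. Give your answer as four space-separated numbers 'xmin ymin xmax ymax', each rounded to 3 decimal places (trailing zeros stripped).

Executing turtle program step by step:
Start: pos=(0,0), heading=0, pen down
FD 10: (0,0) -> (10,0) [heading=0, draw]
BK 8: (10,0) -> (2,0) [heading=0, draw]
BK 6: (2,0) -> (-4,0) [heading=0, draw]
RT 45: heading 0 -> 315
PD: pen down
FD 10: (-4,0) -> (3.071,-7.071) [heading=315, draw]
FD 3: (3.071,-7.071) -> (5.192,-9.192) [heading=315, draw]
RT 45: heading 315 -> 270
Final: pos=(5.192,-9.192), heading=270, 5 segment(s) drawn

Segment endpoints: x in {-4, 0, 2, 3.071, 5.192, 10}, y in {-9.192, -7.071, 0}
xmin=-4, ymin=-9.192, xmax=10, ymax=0

Answer: -4 -9.192 10 0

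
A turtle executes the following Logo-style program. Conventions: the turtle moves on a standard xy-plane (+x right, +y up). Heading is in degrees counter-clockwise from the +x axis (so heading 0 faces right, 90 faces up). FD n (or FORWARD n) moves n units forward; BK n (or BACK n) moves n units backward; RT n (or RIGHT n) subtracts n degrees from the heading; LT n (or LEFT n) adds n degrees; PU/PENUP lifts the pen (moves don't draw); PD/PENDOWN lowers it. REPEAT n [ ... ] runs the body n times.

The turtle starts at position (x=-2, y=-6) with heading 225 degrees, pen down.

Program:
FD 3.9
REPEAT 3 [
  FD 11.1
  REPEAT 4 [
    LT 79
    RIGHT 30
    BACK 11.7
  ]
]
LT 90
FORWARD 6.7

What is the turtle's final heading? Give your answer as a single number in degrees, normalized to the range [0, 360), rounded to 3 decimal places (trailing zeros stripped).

Answer: 183

Derivation:
Executing turtle program step by step:
Start: pos=(-2,-6), heading=225, pen down
FD 3.9: (-2,-6) -> (-4.758,-8.758) [heading=225, draw]
REPEAT 3 [
  -- iteration 1/3 --
  FD 11.1: (-4.758,-8.758) -> (-12.607,-16.607) [heading=225, draw]
  REPEAT 4 [
    -- iteration 1/4 --
    LT 79: heading 225 -> 304
    RT 30: heading 304 -> 274
    BK 11.7: (-12.607,-16.607) -> (-13.423,-4.935) [heading=274, draw]
    -- iteration 2/4 --
    LT 79: heading 274 -> 353
    RT 30: heading 353 -> 323
    BK 11.7: (-13.423,-4.935) -> (-22.767,2.106) [heading=323, draw]
    -- iteration 3/4 --
    LT 79: heading 323 -> 42
    RT 30: heading 42 -> 12
    BK 11.7: (-22.767,2.106) -> (-34.211,-0.326) [heading=12, draw]
    -- iteration 4/4 --
    LT 79: heading 12 -> 91
    RT 30: heading 91 -> 61
    BK 11.7: (-34.211,-0.326) -> (-39.883,-10.559) [heading=61, draw]
  ]
  -- iteration 2/3 --
  FD 11.1: (-39.883,-10.559) -> (-34.502,-0.851) [heading=61, draw]
  REPEAT 4 [
    -- iteration 1/4 --
    LT 79: heading 61 -> 140
    RT 30: heading 140 -> 110
    BK 11.7: (-34.502,-0.851) -> (-30.5,-11.846) [heading=110, draw]
    -- iteration 2/4 --
    LT 79: heading 110 -> 189
    RT 30: heading 189 -> 159
    BK 11.7: (-30.5,-11.846) -> (-19.577,-16.039) [heading=159, draw]
    -- iteration 3/4 --
    LT 79: heading 159 -> 238
    RT 30: heading 238 -> 208
    BK 11.7: (-19.577,-16.039) -> (-9.247,-10.546) [heading=208, draw]
    -- iteration 4/4 --
    LT 79: heading 208 -> 287
    RT 30: heading 287 -> 257
    BK 11.7: (-9.247,-10.546) -> (-6.615,0.854) [heading=257, draw]
  ]
  -- iteration 3/3 --
  FD 11.1: (-6.615,0.854) -> (-9.112,-9.961) [heading=257, draw]
  REPEAT 4 [
    -- iteration 1/4 --
    LT 79: heading 257 -> 336
    RT 30: heading 336 -> 306
    BK 11.7: (-9.112,-9.961) -> (-15.989,-0.496) [heading=306, draw]
    -- iteration 2/4 --
    LT 79: heading 306 -> 25
    RT 30: heading 25 -> 355
    BK 11.7: (-15.989,-0.496) -> (-27.645,0.524) [heading=355, draw]
    -- iteration 3/4 --
    LT 79: heading 355 -> 74
    RT 30: heading 74 -> 44
    BK 11.7: (-27.645,0.524) -> (-36.061,-7.603) [heading=44, draw]
    -- iteration 4/4 --
    LT 79: heading 44 -> 123
    RT 30: heading 123 -> 93
    BK 11.7: (-36.061,-7.603) -> (-35.449,-19.287) [heading=93, draw]
  ]
]
LT 90: heading 93 -> 183
FD 6.7: (-35.449,-19.287) -> (-42.139,-19.638) [heading=183, draw]
Final: pos=(-42.139,-19.638), heading=183, 17 segment(s) drawn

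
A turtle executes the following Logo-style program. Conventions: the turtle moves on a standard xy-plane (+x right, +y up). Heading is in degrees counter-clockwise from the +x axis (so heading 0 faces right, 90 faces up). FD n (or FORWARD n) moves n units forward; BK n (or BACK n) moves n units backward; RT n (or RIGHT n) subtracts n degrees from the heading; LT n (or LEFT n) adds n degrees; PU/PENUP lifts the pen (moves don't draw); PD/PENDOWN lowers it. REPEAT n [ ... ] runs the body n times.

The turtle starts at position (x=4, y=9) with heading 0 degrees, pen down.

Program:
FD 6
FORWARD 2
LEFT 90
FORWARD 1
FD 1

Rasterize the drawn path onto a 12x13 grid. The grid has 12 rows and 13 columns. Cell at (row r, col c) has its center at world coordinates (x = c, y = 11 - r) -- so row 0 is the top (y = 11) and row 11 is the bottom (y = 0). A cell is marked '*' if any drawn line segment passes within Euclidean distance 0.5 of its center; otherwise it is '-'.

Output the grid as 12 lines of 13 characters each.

Segment 0: (4,9) -> (10,9)
Segment 1: (10,9) -> (12,9)
Segment 2: (12,9) -> (12,10)
Segment 3: (12,10) -> (12,11)

Answer: ------------*
------------*
----*********
-------------
-------------
-------------
-------------
-------------
-------------
-------------
-------------
-------------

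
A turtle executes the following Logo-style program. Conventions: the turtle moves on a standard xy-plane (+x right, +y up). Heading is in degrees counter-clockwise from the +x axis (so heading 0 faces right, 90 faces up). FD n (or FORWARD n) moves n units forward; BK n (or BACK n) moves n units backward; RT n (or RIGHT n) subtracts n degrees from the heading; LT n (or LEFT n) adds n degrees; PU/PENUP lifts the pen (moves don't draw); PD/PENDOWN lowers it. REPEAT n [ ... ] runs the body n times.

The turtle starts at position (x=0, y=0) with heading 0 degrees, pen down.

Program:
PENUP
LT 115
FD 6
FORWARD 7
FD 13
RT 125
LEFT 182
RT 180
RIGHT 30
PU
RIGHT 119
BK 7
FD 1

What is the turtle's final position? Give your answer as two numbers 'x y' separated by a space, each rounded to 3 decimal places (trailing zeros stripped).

Executing turtle program step by step:
Start: pos=(0,0), heading=0, pen down
PU: pen up
LT 115: heading 0 -> 115
FD 6: (0,0) -> (-2.536,5.438) [heading=115, move]
FD 7: (-2.536,5.438) -> (-5.494,11.782) [heading=115, move]
FD 13: (-5.494,11.782) -> (-10.988,23.564) [heading=115, move]
RT 125: heading 115 -> 350
LT 182: heading 350 -> 172
RT 180: heading 172 -> 352
RT 30: heading 352 -> 322
PU: pen up
RT 119: heading 322 -> 203
BK 7: (-10.988,23.564) -> (-4.545,26.299) [heading=203, move]
FD 1: (-4.545,26.299) -> (-5.465,25.908) [heading=203, move]
Final: pos=(-5.465,25.908), heading=203, 0 segment(s) drawn

Answer: -5.465 25.908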